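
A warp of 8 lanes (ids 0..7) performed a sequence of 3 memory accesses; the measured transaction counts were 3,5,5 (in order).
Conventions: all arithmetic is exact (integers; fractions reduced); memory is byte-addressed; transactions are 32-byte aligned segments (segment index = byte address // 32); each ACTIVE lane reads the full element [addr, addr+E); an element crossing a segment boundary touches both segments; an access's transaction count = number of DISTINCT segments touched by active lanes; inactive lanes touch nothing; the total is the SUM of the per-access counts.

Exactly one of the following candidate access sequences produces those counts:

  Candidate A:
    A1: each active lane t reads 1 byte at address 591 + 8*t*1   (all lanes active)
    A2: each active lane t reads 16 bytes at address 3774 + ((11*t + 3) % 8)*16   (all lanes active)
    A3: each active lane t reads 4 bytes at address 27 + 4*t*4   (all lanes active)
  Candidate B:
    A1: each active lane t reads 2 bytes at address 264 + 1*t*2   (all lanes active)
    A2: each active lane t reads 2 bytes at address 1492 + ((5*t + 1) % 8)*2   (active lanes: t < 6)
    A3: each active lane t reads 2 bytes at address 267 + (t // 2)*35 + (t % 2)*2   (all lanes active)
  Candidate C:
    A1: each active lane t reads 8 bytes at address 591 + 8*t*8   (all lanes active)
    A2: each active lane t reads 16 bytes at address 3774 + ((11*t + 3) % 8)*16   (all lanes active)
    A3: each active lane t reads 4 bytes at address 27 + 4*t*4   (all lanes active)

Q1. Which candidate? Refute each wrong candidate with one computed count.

B: A1 gives 1 transaction, not 3
C: A1 gives 8 transactions, not 3
A: all counts match (3,5,5)

Answer: A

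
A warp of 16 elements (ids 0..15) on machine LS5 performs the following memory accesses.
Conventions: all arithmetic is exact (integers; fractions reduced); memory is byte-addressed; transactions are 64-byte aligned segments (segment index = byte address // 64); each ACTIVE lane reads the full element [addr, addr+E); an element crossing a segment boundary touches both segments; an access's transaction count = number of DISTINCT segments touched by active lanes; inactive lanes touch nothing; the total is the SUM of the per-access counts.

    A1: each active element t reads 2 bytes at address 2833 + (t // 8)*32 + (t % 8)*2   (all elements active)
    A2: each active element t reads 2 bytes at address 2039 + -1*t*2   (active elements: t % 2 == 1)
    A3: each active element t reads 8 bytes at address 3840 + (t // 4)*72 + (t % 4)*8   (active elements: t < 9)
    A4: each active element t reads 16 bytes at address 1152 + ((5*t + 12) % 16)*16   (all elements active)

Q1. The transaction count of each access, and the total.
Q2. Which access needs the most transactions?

A1: 2 transactions
A2: 1 transaction
A3: 3 transactions
A4: 4 transactions

Answer: 2,1,3,4; total 10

Answer: A4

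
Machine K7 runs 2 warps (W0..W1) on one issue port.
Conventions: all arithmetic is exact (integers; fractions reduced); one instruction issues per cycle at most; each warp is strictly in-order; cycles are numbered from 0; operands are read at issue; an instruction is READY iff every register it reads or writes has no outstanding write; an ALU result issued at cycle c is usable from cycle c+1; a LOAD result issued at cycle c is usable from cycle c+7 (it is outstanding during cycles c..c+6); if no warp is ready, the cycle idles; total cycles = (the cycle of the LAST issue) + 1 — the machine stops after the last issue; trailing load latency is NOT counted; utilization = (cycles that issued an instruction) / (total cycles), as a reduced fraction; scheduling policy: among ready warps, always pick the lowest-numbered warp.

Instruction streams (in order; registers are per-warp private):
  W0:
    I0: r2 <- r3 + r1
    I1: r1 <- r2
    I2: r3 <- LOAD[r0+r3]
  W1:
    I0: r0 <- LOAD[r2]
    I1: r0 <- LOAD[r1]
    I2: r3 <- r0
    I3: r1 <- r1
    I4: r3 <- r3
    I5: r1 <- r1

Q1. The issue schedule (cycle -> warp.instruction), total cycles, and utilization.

cycle 0: W0.I0
cycle 1: W0.I1
cycle 2: W0.I2
cycle 3: W1.I0
cycle 4: idle
cycle 5: idle
cycle 6: idle
cycle 7: idle
cycle 8: idle
cycle 9: idle
cycle 10: W1.I1
cycle 11: idle
cycle 12: idle
cycle 13: idle
cycle 14: idle
cycle 15: idle
cycle 16: idle
cycle 17: W1.I2
cycle 18: W1.I3
cycle 19: W1.I4
cycle 20: W1.I5

Answer: 21 cycles, utilization 3/7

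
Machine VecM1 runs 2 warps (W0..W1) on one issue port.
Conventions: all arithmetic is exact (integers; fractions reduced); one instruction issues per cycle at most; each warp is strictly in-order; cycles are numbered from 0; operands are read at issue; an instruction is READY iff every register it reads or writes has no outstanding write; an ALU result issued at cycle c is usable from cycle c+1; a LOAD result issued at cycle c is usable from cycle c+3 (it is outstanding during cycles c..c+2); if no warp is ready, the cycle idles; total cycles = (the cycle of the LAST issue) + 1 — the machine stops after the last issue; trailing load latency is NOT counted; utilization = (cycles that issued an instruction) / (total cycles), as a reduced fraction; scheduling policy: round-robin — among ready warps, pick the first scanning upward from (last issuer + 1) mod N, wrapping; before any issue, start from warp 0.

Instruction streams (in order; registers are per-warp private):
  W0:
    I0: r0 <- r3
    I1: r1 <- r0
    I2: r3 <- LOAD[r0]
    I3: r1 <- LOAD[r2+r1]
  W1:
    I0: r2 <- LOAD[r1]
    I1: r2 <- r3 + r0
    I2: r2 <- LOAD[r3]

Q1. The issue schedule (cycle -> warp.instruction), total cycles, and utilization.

cycle 0: W0.I0
cycle 1: W1.I0
cycle 2: W0.I1
cycle 3: W0.I2
cycle 4: W1.I1
cycle 5: W0.I3
cycle 6: W1.I2

Answer: 7 cycles, utilization 1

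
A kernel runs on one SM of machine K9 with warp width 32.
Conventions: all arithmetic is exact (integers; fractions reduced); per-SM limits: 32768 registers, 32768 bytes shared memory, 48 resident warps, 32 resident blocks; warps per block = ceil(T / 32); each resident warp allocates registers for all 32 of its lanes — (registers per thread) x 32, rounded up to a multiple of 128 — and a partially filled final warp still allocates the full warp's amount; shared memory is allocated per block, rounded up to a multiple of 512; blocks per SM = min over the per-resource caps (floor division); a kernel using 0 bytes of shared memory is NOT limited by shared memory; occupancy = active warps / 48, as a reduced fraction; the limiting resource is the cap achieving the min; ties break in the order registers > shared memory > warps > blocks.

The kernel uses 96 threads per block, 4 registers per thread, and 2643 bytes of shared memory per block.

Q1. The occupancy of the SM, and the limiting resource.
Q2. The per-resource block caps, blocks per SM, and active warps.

Answer: occupancy 5/8, limited by shared memory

registers: 85 blocks
shared memory: 10 blocks
warps: 16 blocks
blocks: 32 blocks

Answer: 10 blocks, 30 active warps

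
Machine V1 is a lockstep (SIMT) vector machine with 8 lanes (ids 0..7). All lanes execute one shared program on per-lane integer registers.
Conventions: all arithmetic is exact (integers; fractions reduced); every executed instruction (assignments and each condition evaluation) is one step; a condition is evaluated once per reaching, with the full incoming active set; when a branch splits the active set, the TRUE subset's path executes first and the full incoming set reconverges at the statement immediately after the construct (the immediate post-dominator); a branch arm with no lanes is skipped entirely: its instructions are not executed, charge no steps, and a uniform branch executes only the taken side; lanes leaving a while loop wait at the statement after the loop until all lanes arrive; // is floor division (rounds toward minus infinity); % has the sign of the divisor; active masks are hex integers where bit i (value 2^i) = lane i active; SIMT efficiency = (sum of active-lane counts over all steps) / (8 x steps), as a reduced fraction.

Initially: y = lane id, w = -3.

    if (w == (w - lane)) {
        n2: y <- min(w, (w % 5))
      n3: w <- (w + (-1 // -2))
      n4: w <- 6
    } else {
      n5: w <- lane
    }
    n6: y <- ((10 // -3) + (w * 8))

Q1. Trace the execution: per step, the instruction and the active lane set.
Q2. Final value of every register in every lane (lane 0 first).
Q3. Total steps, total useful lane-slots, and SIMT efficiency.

step 0: eval (w == (w - lane))       0xff
step 1: y <- min(w, (w % 5))         0x01
step 2: w <- (w + (-1 // -2))        0x01
step 3: w <- 6                       0x01
step 4: w <- lane                    0xfe
step 5: y <- ((10 // -3) + (w * 8))  0xff

Answer: 6 steps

y: 44,4,12,20,28,36,44,52
w: 6,1,2,3,4,5,6,7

steps = 6; useful = 26; efficiency = 26/48 = 13/24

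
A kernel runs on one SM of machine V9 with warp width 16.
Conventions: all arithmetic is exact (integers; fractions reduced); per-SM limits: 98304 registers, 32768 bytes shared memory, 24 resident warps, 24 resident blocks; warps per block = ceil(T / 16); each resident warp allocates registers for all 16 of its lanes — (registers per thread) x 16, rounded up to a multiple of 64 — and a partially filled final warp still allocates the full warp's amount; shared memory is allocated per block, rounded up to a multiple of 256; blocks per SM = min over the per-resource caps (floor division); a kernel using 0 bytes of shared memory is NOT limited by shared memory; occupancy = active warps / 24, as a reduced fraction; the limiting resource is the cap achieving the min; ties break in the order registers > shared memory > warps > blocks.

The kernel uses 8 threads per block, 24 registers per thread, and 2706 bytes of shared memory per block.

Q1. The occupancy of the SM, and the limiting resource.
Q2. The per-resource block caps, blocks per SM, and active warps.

Answer: occupancy 11/24, limited by shared memory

registers: 256 blocks
shared memory: 11 blocks
warps: 24 blocks
blocks: 24 blocks

Answer: 11 blocks, 11 active warps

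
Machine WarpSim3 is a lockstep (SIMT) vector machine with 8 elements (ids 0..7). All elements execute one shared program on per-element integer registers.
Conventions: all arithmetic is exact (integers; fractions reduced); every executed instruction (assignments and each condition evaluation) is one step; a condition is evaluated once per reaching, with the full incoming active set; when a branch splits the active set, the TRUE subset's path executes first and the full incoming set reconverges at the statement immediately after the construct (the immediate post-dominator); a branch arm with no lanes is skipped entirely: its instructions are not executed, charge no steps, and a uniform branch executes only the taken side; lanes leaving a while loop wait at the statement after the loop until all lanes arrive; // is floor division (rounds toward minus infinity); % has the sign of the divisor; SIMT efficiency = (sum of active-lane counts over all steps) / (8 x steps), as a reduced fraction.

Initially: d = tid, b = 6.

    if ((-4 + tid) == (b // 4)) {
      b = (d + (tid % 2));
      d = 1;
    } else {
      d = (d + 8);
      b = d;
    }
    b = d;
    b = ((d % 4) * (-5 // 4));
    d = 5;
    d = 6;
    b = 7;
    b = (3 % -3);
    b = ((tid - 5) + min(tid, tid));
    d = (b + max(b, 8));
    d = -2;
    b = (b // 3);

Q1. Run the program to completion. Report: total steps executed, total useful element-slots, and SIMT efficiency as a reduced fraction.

Answer: 15 steps, 104 useful, 13/15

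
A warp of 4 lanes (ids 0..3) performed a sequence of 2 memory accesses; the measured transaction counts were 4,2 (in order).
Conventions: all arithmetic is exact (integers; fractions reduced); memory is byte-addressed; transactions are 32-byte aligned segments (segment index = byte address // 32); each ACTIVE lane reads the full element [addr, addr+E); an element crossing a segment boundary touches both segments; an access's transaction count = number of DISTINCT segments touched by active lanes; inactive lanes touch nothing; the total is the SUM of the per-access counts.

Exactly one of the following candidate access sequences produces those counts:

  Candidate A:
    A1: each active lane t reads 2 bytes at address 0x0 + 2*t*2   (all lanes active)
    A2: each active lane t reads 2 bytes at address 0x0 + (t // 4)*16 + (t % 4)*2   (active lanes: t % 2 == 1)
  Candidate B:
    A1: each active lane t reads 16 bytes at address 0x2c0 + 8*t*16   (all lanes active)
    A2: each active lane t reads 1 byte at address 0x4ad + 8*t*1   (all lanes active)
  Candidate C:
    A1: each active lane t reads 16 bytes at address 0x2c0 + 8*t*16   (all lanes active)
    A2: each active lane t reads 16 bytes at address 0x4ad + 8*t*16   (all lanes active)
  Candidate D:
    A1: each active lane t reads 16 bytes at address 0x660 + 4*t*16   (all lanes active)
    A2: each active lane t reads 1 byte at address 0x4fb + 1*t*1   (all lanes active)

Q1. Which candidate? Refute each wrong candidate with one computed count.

A: A1 gives 1 transaction, not 4
C: A2 gives 4 transactions, not 2
D: A2 gives 1 transaction, not 2
B: all counts match (4,2)

Answer: B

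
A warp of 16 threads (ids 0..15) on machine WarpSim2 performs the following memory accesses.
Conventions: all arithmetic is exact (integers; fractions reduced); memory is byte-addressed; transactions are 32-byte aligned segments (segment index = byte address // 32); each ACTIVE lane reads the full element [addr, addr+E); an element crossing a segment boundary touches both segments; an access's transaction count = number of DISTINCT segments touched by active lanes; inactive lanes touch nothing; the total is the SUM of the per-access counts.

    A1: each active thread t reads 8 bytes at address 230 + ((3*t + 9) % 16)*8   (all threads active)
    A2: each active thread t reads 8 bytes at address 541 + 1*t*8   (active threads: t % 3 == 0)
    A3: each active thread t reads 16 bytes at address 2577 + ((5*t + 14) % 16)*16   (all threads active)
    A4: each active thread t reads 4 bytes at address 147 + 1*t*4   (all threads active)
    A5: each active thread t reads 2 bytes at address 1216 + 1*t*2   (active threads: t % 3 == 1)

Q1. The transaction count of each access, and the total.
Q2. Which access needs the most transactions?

A1: 5 transactions
A2: 5 transactions
A3: 9 transactions
A4: 3 transactions
A5: 1 transaction

Answer: 5,5,9,3,1; total 23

Answer: A3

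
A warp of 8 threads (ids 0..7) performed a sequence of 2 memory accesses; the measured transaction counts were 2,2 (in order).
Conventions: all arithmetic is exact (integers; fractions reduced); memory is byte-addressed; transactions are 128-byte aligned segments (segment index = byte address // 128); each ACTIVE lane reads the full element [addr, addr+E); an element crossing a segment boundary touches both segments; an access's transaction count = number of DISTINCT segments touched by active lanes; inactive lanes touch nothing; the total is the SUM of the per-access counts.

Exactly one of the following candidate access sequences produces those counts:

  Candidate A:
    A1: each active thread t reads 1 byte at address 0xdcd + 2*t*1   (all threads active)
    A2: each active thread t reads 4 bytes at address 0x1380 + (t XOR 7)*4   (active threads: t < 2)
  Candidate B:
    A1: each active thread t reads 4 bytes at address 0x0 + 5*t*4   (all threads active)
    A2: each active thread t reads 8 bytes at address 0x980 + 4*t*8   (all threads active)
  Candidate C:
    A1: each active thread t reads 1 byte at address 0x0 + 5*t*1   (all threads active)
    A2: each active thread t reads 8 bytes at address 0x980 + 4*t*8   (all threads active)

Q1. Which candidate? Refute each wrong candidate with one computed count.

A: A1 gives 1 transaction, not 2
C: A1 gives 1 transaction, not 2
B: all counts match (2,2)

Answer: B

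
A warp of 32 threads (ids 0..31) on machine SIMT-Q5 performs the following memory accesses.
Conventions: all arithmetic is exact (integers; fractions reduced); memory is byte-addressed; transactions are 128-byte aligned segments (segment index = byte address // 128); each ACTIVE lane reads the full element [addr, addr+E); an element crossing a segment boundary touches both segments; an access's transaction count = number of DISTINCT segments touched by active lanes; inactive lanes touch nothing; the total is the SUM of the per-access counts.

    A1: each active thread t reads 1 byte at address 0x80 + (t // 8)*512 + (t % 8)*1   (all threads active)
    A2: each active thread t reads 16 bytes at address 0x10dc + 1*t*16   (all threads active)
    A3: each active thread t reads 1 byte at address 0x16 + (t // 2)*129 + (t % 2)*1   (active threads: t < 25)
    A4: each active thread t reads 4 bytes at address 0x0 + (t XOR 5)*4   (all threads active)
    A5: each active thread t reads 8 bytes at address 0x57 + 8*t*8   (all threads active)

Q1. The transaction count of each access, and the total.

A1: 4 transactions
A2: 5 transactions
A3: 13 transactions
A4: 1 transaction
A5: 17 transactions

Answer: 4,5,13,1,17; total 40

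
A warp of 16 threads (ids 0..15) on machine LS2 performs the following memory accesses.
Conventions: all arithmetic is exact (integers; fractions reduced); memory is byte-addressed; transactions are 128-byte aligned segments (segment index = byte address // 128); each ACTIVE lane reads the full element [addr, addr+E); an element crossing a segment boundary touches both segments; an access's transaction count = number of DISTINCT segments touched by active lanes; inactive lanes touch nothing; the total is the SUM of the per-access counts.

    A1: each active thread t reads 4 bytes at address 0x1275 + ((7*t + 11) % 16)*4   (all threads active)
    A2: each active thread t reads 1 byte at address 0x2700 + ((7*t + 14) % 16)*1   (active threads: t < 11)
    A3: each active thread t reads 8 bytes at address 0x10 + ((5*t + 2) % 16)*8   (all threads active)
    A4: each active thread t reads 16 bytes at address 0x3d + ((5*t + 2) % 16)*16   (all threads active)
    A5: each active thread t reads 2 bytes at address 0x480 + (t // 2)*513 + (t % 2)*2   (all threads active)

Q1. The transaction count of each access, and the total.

A1: 2 transactions
A2: 1 transaction
A3: 2 transactions
A4: 3 transactions
A5: 8 transactions

Answer: 2,1,2,3,8; total 16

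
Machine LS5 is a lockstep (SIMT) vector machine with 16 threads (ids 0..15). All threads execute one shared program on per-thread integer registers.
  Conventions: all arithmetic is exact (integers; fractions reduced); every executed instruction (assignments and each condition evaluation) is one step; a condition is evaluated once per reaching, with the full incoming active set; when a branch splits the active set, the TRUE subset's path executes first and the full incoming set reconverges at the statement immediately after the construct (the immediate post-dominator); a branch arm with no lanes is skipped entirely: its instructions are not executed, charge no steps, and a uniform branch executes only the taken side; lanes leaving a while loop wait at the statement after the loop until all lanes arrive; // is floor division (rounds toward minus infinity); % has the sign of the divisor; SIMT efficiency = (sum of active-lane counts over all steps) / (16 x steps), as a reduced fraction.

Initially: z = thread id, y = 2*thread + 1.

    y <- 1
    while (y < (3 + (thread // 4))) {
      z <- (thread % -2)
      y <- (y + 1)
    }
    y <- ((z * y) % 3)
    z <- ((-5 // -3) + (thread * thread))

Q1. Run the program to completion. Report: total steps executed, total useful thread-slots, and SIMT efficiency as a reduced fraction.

Answer: 19 steps, 232 useful, 29/38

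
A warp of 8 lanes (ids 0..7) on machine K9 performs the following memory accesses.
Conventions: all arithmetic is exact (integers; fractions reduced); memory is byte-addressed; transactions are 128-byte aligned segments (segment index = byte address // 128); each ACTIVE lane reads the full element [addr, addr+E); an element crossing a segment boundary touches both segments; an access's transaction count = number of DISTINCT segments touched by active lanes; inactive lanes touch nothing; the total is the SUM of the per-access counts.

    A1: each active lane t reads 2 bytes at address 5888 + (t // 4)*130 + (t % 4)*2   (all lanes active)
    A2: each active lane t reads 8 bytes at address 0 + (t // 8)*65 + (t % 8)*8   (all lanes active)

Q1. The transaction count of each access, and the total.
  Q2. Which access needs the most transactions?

A1: 2 transactions
A2: 1 transaction

Answer: 2,1; total 3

Answer: A1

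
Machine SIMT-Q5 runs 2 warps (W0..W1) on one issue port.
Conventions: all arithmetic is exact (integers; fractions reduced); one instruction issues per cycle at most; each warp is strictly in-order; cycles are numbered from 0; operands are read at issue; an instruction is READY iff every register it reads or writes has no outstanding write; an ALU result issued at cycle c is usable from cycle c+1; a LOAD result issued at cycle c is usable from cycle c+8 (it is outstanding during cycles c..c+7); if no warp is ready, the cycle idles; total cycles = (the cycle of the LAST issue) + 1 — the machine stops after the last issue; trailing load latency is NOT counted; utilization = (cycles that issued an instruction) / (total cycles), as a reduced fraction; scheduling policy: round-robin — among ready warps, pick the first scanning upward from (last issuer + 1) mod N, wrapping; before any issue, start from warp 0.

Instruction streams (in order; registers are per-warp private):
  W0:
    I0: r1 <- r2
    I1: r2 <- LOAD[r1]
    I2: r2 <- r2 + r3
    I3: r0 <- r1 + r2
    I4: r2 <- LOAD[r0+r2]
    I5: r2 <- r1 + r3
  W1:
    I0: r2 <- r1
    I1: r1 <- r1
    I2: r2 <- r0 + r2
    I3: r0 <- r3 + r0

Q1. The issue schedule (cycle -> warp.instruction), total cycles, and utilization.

cycle 0: W0.I0
cycle 1: W1.I0
cycle 2: W0.I1
cycle 3: W1.I1
cycle 4: W1.I2
cycle 5: W1.I3
cycle 6: idle
cycle 7: idle
cycle 8: idle
cycle 9: idle
cycle 10: W0.I2
cycle 11: W0.I3
cycle 12: W0.I4
cycle 13: idle
cycle 14: idle
cycle 15: idle
cycle 16: idle
cycle 17: idle
cycle 18: idle
cycle 19: idle
cycle 20: W0.I5

Answer: 21 cycles, utilization 10/21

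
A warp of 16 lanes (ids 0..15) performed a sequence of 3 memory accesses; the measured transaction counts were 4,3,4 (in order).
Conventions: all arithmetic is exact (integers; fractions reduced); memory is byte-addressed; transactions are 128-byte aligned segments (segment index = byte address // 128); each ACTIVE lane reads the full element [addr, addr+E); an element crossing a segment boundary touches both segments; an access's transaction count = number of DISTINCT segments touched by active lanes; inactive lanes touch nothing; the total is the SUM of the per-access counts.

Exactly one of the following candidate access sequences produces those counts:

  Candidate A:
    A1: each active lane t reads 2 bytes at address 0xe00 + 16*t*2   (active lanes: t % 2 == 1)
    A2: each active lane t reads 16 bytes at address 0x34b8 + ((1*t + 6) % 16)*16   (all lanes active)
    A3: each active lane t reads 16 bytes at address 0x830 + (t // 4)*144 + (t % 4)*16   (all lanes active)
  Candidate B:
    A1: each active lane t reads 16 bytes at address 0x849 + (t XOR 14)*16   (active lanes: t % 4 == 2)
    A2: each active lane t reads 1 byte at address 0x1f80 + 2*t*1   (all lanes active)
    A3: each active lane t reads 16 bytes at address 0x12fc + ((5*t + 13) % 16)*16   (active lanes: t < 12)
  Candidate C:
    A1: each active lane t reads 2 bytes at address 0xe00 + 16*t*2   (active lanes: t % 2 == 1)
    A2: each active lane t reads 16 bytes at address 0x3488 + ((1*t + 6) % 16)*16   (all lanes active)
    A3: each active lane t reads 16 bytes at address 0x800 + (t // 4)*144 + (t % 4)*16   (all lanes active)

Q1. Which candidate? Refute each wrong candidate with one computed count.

A: A3 gives 5 transactions, not 4
B: A1 gives 3 transactions, not 4
C: all counts match (4,3,4)

Answer: C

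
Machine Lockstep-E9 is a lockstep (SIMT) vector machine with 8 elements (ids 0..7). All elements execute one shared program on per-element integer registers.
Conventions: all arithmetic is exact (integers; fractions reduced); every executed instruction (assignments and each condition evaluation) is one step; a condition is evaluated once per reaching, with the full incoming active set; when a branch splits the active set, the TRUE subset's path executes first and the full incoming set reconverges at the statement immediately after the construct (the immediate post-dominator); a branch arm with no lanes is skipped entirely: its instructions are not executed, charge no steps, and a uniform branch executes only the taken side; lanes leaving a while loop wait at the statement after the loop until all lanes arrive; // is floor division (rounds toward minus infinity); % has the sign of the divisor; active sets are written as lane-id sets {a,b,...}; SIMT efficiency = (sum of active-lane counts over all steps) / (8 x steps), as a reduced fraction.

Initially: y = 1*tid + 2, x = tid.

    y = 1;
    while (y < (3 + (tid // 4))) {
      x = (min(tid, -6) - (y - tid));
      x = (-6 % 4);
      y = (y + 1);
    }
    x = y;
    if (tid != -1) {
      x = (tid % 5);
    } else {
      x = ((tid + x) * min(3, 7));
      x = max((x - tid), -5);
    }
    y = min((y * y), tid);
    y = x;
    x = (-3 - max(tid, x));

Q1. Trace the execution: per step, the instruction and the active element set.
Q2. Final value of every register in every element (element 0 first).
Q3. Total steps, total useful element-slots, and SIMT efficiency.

step 0: y <- 1                       {0,1,2,3,4,5,6,7}
step 1: eval (y < (3 + (tid // 4)))  {0,1,2,3,4,5,6,7}
step 2: x <- (min(tid, -6) - (y - tid)) {0,1,2,3,4,5,6,7}
step 3: x <- (-6 % 4)                {0,1,2,3,4,5,6,7}
step 4: y <- (y + 1)                 {0,1,2,3,4,5,6,7}
step 5: eval (y < (3 + (tid // 4)))  {0,1,2,3,4,5,6,7}
step 6: x <- (min(tid, -6) - (y - tid)) {0,1,2,3,4,5,6,7}
step 7: x <- (-6 % 4)                {0,1,2,3,4,5,6,7}
step 8: y <- (y + 1)                 {0,1,2,3,4,5,6,7}
step 9: eval (y < (3 + (tid // 4)))  {0,1,2,3,4,5,6,7}
step 10: x <- (min(tid, -6) - (y - tid)) {4,5,6,7}
step 11: x <- (-6 % 4)                {4,5,6,7}
step 12: y <- (y + 1)                 {4,5,6,7}
step 13: eval (y < (3 + (tid // 4)))  {4,5,6,7}
step 14: x <- y                       {0,1,2,3,4,5,6,7}
step 15: eval (tid != -1)             {0,1,2,3,4,5,6,7}
step 16: x <- (tid % 5)               {0,1,2,3,4,5,6,7}
step 17: y <- min((y * y), tid)       {0,1,2,3,4,5,6,7}
step 18: y <- x                       {0,1,2,3,4,5,6,7}
step 19: x <- (-3 - max(tid, x))      {0,1,2,3,4,5,6,7}

Answer: 20 steps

y: 0,1,2,3,4,0,1,2
x: -3,-4,-5,-6,-7,-8,-9,-10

steps = 20; useful = 144; efficiency = 144/160 = 9/10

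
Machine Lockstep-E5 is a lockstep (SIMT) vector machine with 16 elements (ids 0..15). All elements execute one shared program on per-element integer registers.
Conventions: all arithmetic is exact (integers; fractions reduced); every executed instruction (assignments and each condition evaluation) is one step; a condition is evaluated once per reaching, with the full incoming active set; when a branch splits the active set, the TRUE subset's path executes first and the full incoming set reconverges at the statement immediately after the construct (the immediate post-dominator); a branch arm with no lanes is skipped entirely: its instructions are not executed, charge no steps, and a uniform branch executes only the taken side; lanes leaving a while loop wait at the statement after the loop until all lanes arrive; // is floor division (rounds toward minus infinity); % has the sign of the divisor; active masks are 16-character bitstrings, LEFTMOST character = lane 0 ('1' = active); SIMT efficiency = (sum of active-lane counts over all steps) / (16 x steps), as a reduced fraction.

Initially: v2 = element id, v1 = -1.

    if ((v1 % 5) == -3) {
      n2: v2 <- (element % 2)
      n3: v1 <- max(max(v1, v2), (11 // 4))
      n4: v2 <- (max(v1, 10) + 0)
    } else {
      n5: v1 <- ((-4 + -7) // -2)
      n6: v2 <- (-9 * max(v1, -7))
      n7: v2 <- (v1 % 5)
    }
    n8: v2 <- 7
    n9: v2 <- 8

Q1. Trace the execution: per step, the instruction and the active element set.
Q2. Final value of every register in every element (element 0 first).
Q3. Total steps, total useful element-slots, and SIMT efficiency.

step 0: eval ((v1 % 5) == -3)        1111111111111111
step 1: v1 <- ((-4 + -7) // -2)      1111111111111111
step 2: v2 <- (-9 * max(v1, -7))     1111111111111111
step 3: v2 <- (v1 % 5)               1111111111111111
step 4: v2 <- 7                      1111111111111111
step 5: v2 <- 8                      1111111111111111

Answer: 6 steps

v2: 8,8,8,8,8,8,8,8,8,8,8,8,8,8,8,8
v1: 5,5,5,5,5,5,5,5,5,5,5,5,5,5,5,5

steps = 6; useful = 96; efficiency = 96/96 = 1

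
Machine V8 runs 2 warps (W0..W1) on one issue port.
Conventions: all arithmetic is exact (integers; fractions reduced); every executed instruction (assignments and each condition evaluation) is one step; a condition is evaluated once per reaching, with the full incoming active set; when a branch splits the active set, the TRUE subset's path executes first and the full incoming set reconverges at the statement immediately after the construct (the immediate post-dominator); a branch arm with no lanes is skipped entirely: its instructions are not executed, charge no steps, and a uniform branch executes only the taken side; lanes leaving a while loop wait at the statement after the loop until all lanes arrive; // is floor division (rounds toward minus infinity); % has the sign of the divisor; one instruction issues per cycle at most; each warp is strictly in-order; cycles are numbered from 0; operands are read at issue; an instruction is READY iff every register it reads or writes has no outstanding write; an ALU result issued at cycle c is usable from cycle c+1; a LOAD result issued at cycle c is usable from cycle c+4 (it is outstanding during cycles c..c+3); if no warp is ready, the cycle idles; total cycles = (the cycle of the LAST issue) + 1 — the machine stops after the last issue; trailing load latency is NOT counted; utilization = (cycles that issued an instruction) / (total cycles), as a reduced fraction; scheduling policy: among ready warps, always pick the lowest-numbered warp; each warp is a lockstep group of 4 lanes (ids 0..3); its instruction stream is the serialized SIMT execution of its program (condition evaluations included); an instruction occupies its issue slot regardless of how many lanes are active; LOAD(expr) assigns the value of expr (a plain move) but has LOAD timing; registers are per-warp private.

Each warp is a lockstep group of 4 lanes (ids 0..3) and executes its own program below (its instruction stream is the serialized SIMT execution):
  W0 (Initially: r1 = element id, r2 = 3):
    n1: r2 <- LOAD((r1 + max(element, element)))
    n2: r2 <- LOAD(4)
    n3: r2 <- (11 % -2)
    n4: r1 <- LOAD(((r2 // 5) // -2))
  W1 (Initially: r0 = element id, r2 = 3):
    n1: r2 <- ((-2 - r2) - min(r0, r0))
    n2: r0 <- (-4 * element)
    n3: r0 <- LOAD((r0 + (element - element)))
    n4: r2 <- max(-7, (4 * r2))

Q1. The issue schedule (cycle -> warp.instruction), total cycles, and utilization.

cycle 0: W0.I0
cycle 1: W1.I0
cycle 2: W1.I1
cycle 3: W1.I2
cycle 4: W0.I1
cycle 5: W1.I3
cycle 6: idle
cycle 7: idle
cycle 8: W0.I2
cycle 9: W0.I3

Answer: 10 cycles, utilization 4/5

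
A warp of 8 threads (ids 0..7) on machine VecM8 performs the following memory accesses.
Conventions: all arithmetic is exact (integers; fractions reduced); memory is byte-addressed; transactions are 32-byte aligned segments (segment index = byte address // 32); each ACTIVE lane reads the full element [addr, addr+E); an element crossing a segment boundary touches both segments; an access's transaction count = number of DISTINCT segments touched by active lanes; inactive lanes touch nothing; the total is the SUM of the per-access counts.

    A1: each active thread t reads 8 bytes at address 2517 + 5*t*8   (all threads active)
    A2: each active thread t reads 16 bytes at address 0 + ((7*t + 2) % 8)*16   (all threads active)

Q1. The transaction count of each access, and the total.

A1: 10 transactions
A2: 4 transactions

Answer: 10,4; total 14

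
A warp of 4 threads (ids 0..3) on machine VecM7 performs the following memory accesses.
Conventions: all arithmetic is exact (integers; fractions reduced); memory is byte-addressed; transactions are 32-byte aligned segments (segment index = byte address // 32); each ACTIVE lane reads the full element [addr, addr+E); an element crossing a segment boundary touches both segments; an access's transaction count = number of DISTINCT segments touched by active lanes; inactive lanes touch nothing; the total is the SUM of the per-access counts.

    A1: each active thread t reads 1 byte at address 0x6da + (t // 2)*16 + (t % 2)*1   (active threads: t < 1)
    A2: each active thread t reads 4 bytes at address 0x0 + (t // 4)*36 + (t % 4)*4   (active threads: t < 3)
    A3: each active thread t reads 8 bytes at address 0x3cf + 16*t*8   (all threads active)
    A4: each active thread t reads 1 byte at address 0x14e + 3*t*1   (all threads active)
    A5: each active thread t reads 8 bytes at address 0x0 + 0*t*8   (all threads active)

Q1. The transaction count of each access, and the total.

A1: 1 transaction
A2: 1 transaction
A3: 4 transactions
A4: 1 transaction
A5: 1 transaction

Answer: 1,1,4,1,1; total 8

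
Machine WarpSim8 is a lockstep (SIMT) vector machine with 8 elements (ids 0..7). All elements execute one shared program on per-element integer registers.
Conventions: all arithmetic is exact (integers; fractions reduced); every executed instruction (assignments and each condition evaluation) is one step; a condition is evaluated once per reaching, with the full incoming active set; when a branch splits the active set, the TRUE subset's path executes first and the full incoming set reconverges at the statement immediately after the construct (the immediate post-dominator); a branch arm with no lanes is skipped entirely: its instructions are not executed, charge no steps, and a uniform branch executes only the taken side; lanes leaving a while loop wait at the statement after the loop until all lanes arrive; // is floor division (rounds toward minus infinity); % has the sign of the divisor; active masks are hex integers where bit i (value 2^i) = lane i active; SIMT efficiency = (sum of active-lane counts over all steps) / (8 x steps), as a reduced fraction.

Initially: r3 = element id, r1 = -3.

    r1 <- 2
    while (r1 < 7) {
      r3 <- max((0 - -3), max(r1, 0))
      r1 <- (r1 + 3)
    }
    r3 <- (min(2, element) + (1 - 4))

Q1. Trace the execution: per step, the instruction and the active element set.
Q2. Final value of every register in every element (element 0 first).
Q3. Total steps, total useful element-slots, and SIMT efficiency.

step 0: r1 <- 2                      0xff
step 1: eval (r1 < 7)                0xff
step 2: r3 <- max((0 - -3), max(r1, 0)) 0xff
step 3: r1 <- (r1 + 3)               0xff
step 4: eval (r1 < 7)                0xff
step 5: r3 <- max((0 - -3), max(r1, 0)) 0xff
step 6: r1 <- (r1 + 3)               0xff
step 7: eval (r1 < 7)                0xff
step 8: r3 <- (min(2, element) + (1 - 4)) 0xff

Answer: 9 steps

r3: -3,-2,-1,-1,-1,-1,-1,-1
r1: 8,8,8,8,8,8,8,8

steps = 9; useful = 72; efficiency = 72/72 = 1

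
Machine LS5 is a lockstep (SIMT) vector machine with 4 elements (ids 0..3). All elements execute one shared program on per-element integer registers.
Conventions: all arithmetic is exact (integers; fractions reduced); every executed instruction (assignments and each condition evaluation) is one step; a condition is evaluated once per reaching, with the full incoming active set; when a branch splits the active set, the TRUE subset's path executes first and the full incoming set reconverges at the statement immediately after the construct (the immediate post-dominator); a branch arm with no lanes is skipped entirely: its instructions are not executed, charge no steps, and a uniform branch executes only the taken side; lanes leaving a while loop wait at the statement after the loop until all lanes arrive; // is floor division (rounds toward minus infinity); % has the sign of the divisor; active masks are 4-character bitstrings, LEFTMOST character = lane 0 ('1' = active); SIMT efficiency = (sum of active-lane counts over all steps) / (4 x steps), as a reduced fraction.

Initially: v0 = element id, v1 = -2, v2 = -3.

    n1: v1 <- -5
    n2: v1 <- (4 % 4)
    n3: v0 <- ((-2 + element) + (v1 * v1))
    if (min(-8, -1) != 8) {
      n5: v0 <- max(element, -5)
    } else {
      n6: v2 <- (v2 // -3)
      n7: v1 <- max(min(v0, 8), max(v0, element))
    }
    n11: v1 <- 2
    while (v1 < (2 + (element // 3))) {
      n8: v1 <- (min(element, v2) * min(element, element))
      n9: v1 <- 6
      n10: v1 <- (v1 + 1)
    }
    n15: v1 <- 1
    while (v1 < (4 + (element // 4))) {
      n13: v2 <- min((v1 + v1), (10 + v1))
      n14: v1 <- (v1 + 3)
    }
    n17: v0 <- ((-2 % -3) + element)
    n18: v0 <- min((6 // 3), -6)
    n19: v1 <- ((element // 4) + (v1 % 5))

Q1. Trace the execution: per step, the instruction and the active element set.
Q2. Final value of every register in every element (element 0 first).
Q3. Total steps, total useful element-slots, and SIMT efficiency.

step 0: v1 <- -5                     1111
step 1: v1 <- (4 % 4)                1111
step 2: v0 <- ((-2 + element) + (v1 * v1)) 1111
step 3: eval (min(-8, -1) != 8)      1111
step 4: v0 <- max(element, -5)       1111
step 5: v1 <- 2                      1111
step 6: eval (v1 < (2 + (element // 3))) 1111
step 7: v1 <- (min(element, v2) * min(element, element)) 0001
step 8: v1 <- 6                      0001
step 9: v1 <- (v1 + 1)               0001
step 10: eval (v1 < (2 + (element // 3))) 0001
step 11: v1 <- 1                      1111
step 12: eval (v1 < (4 + (element // 4))) 1111
step 13: v2 <- min((v1 + v1), (10 + v1)) 1111
step 14: v1 <- (v1 + 3)               1111
step 15: eval (v1 < (4 + (element // 4))) 1111
step 16: v0 <- ((-2 % -3) + element)  1111
step 17: v0 <- min((6 // 3), -6)      1111
step 18: v1 <- ((element // 4) + (v1 % 5)) 1111

Answer: 19 steps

v0: -6,-6,-6,-6
v1: 4,4,4,4
v2: 2,2,2,2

steps = 19; useful = 64; efficiency = 64/76 = 16/19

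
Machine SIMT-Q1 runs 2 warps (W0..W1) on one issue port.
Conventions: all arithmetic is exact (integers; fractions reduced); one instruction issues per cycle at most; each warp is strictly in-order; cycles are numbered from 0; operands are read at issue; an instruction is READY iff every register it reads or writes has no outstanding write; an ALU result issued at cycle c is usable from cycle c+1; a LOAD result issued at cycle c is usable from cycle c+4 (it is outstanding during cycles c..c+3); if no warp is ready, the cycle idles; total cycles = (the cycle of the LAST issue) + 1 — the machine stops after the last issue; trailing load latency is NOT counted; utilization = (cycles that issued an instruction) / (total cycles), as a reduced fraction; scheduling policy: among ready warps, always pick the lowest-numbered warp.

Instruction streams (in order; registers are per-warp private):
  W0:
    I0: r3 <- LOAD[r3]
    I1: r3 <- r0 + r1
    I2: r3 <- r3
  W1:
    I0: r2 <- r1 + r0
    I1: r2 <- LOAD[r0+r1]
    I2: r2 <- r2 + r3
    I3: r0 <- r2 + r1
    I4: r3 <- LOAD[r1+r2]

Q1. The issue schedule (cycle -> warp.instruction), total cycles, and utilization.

cycle 0: W0.I0
cycle 1: W1.I0
cycle 2: W1.I1
cycle 3: idle
cycle 4: W0.I1
cycle 5: W0.I2
cycle 6: W1.I2
cycle 7: W1.I3
cycle 8: W1.I4

Answer: 9 cycles, utilization 8/9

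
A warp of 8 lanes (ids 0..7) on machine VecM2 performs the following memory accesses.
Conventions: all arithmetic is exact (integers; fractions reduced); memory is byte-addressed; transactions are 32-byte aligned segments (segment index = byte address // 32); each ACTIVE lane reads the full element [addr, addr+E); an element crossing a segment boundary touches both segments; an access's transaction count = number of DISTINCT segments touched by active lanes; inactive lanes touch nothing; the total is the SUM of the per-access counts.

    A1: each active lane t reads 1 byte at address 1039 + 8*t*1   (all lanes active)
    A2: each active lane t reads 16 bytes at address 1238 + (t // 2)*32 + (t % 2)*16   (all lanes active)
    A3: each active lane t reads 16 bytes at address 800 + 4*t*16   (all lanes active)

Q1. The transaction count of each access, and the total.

A1: 3 transactions
A2: 5 transactions
A3: 8 transactions

Answer: 3,5,8; total 16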